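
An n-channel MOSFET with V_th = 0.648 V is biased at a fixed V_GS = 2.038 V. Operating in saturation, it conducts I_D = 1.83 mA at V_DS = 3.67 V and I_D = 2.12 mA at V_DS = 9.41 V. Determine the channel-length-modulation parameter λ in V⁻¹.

λ = 0.0307 V⁻¹

With V_GS fixed, I_D ∝ (1 + λ V_DS) in saturation, so I_D2/I_D1 = (1 + λ V_DS2)/(1 + λ V_DS1).
2.12/1.83 = 1.158 = (1 + 9.41 λ)/(1 + 3.67 λ).
Solving: λ (I_D1 V_DS2 − I_D2 V_DS1) = I_D2 − I_D1, so λ = (2.12 − 1.83) / (1.83 × 9.41 − 2.12 × 3.67) = 0.29 / 9.44 = 0.0307 V⁻¹.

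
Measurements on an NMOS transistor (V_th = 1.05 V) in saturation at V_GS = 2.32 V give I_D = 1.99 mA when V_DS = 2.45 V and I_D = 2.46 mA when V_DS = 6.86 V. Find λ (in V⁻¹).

λ = 0.0616 V⁻¹

With V_GS fixed, I_D ∝ (1 + λ V_DS) in saturation, so I_D2/I_D1 = (1 + λ V_DS2)/(1 + λ V_DS1).
2.46/1.99 = 1.236 = (1 + 6.86 λ)/(1 + 2.45 λ).
Solving: λ (I_D1 V_DS2 − I_D2 V_DS1) = I_D2 − I_D1, so λ = (2.46 − 1.99) / (1.99 × 6.86 − 2.46 × 2.45) = 0.47 / 7.62 = 0.0616 V⁻¹.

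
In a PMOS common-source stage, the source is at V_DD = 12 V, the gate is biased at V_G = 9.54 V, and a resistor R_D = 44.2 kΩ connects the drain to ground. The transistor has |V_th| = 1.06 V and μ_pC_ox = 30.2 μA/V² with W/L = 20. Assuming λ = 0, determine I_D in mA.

V_SG = V_DD − V_G = 12 − 9.54 = 2.46 V, so V_ov = 2.46 − 1.06 = 1.4 V.
k_p = μ_pC_ox · (W/L) = 0.604 mA/V².
Assume saturation: I_D = ½ k_p V_ov² = 0.5 × 0.604 × 1.4² = 0.592 mA, giving V_SD = V_DD − I_D R_D = 12 − 0.592 × 44.2 = -14.2 V.
But -14.2 V < V_ov = 1.4 V, so the device is actually in triode.
In triode I_D = k_p[V_ov V_SD − ½ V_SD²] and I_D = (V_DD − V_SD)/R_D. Equating: 13.3 V_SD² − 38.38 V_SD + 12 = 0, giving V_SD = 0.357 V (the root below V_ov).
I_D = (12 − 0.357) / 44.2 = 0.263 mA.

I_D = 0.263 mA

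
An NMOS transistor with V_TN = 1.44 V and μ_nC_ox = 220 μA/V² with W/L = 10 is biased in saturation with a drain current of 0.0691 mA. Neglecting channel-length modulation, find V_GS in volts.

V_GS = 1.69 V

k_n = μ_nC_ox · (W/L) = 2.2 mA/V².
In saturation I_D = ½ k_n (V_GS − V_TN)², so V_GS − V_TN = √(2 I_D / k_n) = √(2 × 0.0691 / 2.2) = 0.251 V.
V_GS = 1.44 + 0.251 = 1.69 V.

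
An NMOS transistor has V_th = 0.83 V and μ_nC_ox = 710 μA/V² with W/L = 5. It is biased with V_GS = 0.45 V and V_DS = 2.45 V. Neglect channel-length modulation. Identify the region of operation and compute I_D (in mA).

V_GS = 0.45 V < V_th = 0.83 V, so the transistor is in cutoff.

Cutoff; I_D = 0 mA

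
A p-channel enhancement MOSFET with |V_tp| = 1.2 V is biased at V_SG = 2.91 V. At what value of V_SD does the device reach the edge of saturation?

V_SD,sat = 1.71 V

The boundary between triode and saturation is V_SD = V_SG − |V_tp| = V_ov.
V_ov = 2.91 − 1.2 = 1.71 V.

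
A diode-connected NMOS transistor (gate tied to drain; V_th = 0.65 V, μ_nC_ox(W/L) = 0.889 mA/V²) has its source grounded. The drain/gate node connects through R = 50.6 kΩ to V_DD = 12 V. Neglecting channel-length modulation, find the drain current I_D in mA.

With gate tied to drain, V_GS = V_DS ≥ V_GS − V_th, so the device is in saturation.
KCL at the drain: ½ k_n (V_GS − V_th)² = (V_DD − V_GS)/R.
Let x = V_GS − 0.65. Then 22.5 x² + x − 11.35 = 0, giving x = 0.688 V (positive root), so V_GS = 1.34 V.
I_D = (V_DD − V_GS)/R = (12 − 1.34) / 50.6 = 0.211 mA.

I_D = 0.211 mA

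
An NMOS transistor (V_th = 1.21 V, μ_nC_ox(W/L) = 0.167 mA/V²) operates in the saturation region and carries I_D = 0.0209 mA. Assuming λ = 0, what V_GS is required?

In saturation I_D = ½ k_n (V_GS − V_th)², so V_GS − V_th = √(2 I_D / k_n) = √(2 × 0.0209 / 0.167) = 0.5 V.
V_GS = 1.21 + 0.5 = 1.71 V.

V_GS = 1.71 V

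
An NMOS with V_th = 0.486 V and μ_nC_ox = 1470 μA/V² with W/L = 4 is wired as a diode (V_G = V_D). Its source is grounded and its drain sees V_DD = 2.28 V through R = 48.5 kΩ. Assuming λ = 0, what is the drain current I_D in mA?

With gate tied to drain, V_GS = V_DS ≥ V_GS − V_th, so the device is in saturation.
k_n = μ_nC_ox · (W/L) = 5.88 mA/V².
KCL at the drain: ½ k_n (V_GS − V_th)² = (V_DD − V_GS)/R.
Let x = V_GS − 0.486. Then 143 x² + x − 1.794 = 0, giving x = 0.109 V (positive root), so V_GS = 0.595 V.
I_D = (V_DD − V_GS)/R = (2.28 − 0.595) / 48.5 = 0.0347 mA.

I_D = 0.0347 mA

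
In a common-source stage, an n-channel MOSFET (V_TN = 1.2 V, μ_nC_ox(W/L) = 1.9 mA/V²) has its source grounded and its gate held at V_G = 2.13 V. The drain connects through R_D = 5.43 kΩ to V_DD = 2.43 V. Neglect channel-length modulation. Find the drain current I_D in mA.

V_GS = V_G = 2.13 V, so V_ov = 2.13 − 1.2 = 0.93 V.
Assume saturation: I_D = ½ k_n V_ov² = 0.5 × 1.9 × 0.93² = 0.822 mA, giving V_DS = V_DD − I_D R_D = 2.43 − 0.822 × 5.43 = -2.03 V.
But -2.03 V < V_ov = 0.93 V, so the device is actually in triode.
In triode I_D = k_n[V_ov V_DS − ½ V_DS²] and I_D = (V_DD − V_DS)/R_D. Equating: 5.16 V_DS² − 10.59 V_DS + 2.43 = 0, giving V_DS = 0.263 V (the root below V_ov).
I_D = (2.43 − 0.263) / 5.43 = 0.399 mA.

I_D = 0.399 mA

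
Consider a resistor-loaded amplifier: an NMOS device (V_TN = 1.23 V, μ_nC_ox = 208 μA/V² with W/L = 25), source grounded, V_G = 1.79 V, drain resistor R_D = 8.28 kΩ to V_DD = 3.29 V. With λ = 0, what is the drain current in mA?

V_GS = V_G = 1.79 V, so V_ov = 1.79 − 1.23 = 0.56 V.
k_n = μ_nC_ox · (W/L) = 5.2 mA/V².
Assume saturation: I_D = ½ k_n V_ov² = 0.5 × 5.2 × 0.56² = 0.815 mA, giving V_DS = V_DD − I_D R_D = 3.29 − 0.815 × 8.28 = -3.46 V.
But -3.46 V < V_ov = 0.56 V, so the device is actually in triode.
In triode I_D = k_n[V_ov V_DS − ½ V_DS²] and I_D = (V_DD − V_DS)/R_D. Equating: 21.5 V_DS² − 25.11 V_DS + 3.29 = 0, giving V_DS = 0.15 V (the root below V_ov).
I_D = (3.29 − 0.15) / 8.28 = 0.379 mA.

I_D = 0.379 mA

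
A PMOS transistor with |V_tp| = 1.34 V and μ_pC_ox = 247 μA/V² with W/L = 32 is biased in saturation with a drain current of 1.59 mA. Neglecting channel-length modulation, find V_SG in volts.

V_SG = 1.97 V

k_p = μ_pC_ox · (W/L) = 7.904 mA/V².
In saturation I_D = ½ k_p (V_SG − |V_tp|)², so V_SG − |V_tp| = √(2 I_D / k_p) = √(2 × 1.59 / 7.904) = 0.634 V.
V_SG = 1.34 + 0.634 = 1.97 V.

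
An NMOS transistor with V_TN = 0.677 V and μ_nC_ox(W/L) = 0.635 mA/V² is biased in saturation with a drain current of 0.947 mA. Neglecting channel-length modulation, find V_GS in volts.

V_GS = 2.40 V

In saturation I_D = ½ k_n (V_GS − V_TN)², so V_GS − V_TN = √(2 I_D / k_n) = √(2 × 0.947 / 0.635) = 1.73 V.
V_GS = 0.677 + 1.73 = 2.4 V.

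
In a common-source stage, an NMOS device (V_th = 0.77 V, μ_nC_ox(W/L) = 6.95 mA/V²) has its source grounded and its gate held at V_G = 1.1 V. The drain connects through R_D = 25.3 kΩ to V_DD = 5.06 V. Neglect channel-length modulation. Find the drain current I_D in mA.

I_D = 0.196 mA

V_GS = V_G = 1.1 V, so V_ov = 1.1 − 0.77 = 0.33 V.
Assume saturation: I_D = ½ k_n V_ov² = 0.5 × 6.95 × 0.33² = 0.378 mA, giving V_DS = V_DD − I_D R_D = 5.06 − 0.378 × 25.3 = -4.51 V.
But -4.51 V < V_ov = 0.33 V, so the device is actually in triode.
In triode I_D = k_n[V_ov V_DS − ½ V_DS²] and I_D = (V_DD − V_DS)/R_D. Equating: 87.9 V_DS² − 59.03 V_DS + 5.06 = 0, giving V_DS = 0.101 V (the root below V_ov).
I_D = (5.06 − 0.101) / 25.3 = 0.196 mA.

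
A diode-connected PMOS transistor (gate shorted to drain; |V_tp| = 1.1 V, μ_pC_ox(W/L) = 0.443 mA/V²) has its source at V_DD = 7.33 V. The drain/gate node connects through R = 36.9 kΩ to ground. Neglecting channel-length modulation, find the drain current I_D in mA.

With gate tied to drain, V_SG = V_SD ≥ V_SG − |V_tp|, so the device is in saturation.
KCL at the drain: ½ k_p (V_SG − |V_tp|)² = (V_DD − V_SG)/R.
Let x = V_SG − 1.1. Then 8.17 x² + x − 6.23 = 0, giving x = 0.814 V (positive root), so V_SG = 1.91 V.
I_D = (V_DD − V_SG)/R = (7.33 − 1.91) / 36.9 = 0.147 mA.

I_D = 0.147 mA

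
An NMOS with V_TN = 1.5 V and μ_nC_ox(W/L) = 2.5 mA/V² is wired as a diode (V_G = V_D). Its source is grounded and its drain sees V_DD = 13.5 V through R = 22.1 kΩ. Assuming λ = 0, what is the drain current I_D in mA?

With gate tied to drain, V_GS = V_DS ≥ V_GS − V_TN, so the device is in saturation.
KCL at the drain: ½ k_n (V_GS − V_TN)² = (V_DD − V_GS)/R.
Let x = V_GS − 1.5. Then 27.6 x² + x − 12 = 0, giving x = 0.641 V (positive root), so V_GS = 2.14 V.
I_D = (V_DD − V_GS)/R = (13.5 − 2.14) / 22.1 = 0.514 mA.

I_D = 0.514 mA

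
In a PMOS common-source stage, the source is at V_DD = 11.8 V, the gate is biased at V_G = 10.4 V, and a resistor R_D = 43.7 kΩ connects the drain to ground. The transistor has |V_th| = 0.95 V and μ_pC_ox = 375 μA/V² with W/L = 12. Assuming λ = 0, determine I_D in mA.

V_SG = V_DD − V_G = 11.8 − 10.4 = 1.4 V, so V_ov = 1.4 − 0.95 = 0.45 V.
k_p = μ_pC_ox · (W/L) = 4.5 mA/V².
Assume saturation: I_D = ½ k_p V_ov² = 0.5 × 4.5 × 0.45² = 0.456 mA, giving V_SD = V_DD − I_D R_D = 11.8 − 0.456 × 43.7 = -8.11 V.
But -8.11 V < V_ov = 0.45 V, so the device is actually in triode.
In triode I_D = k_p[V_ov V_SD − ½ V_SD²] and I_D = (V_DD − V_SD)/R_D. Equating: 98.3 V_SD² − 89.49 V_SD + 11.8 = 0, giving V_SD = 0.16 V (the root below V_ov).
I_D = (11.8 − 0.16) / 43.7 = 0.266 mA.

I_D = 0.266 mA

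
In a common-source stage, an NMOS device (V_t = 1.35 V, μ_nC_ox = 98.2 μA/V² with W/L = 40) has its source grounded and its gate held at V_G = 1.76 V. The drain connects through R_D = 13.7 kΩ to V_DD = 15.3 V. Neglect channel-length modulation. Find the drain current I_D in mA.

I_D = 0.330 mA

V_GS = V_G = 1.76 V, so V_ov = 1.76 − 1.35 = 0.41 V.
k_n = μ_nC_ox · (W/L) = 3.928 mA/V².
Assume saturation: I_D = ½ k_n V_ov² = 0.5 × 3.928 × 0.41² = 0.33 mA, giving V_DS = V_DD − I_D R_D = 15.3 − 0.33 × 13.7 = 10.8 V.
V_DS = 10.8 V ≥ V_ov = 0.41 V, confirming saturation.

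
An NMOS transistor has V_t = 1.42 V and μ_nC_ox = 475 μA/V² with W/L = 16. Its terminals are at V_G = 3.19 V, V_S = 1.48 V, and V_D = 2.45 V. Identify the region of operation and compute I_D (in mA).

V_GS = V_G − V_S = 3.19 − 1.48 = 1.71 V; V_DS = V_D − V_S = 2.45 − 1.48 = 0.97 V.
k_n = μ_nC_ox · (W/L) = 7.6 mA/V².
V_ov = V_GS − V_t = 1.71 − 1.42 = 0.29 V.
Since V_DS = 0.97 V ≥ V_ov = 0.29 V, the device is in saturation.
I_D = ½ k_n V_ov² = 0.5 × 7.6 × 0.29² = 0.32 mA.

Saturation; I_D = 0.320 mA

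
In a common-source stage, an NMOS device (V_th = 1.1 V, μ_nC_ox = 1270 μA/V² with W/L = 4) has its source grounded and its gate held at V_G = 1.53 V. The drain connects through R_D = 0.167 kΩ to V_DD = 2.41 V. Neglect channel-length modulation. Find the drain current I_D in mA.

I_D = 0.470 mA

V_GS = V_G = 1.53 V, so V_ov = 1.53 − 1.1 = 0.43 V.
k_n = μ_nC_ox · (W/L) = 5.08 mA/V².
Assume saturation: I_D = ½ k_n V_ov² = 0.5 × 5.08 × 0.43² = 0.47 mA, giving V_DS = V_DD − I_D R_D = 2.41 − 0.47 × 0.167 = 2.33 V.
V_DS = 2.33 V ≥ V_ov = 0.43 V, confirming saturation.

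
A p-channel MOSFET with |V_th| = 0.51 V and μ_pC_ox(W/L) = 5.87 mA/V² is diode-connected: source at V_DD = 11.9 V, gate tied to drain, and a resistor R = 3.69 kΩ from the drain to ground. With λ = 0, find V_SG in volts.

V_SG = 1.49 V

With gate tied to drain, V_SG = V_SD ≥ V_SG − |V_th|, so the device is in saturation.
KCL at the drain: ½ k_p (V_SG − |V_th|)² = (V_DD − V_SG)/R.
Let x = V_SG − 0.51. Then 10.8 x² + x − 11.39 = 0, giving x = 0.98 V (positive root), so V_SG = 1.49 V.
I_D = (V_DD − V_SG)/R = (11.9 − 1.49) / 3.69 = 2.82 mA.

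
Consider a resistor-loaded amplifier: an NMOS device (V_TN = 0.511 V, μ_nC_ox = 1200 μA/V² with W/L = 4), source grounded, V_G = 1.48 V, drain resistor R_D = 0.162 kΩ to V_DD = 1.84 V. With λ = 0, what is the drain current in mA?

I_D = 2.25 mA

V_GS = V_G = 1.48 V, so V_ov = 1.48 − 0.511 = 0.969 V.
k_n = μ_nC_ox · (W/L) = 4.8 mA/V².
Assume saturation: I_D = ½ k_n V_ov² = 0.5 × 4.8 × 0.969² = 2.25 mA, giving V_DS = V_DD − I_D R_D = 1.84 − 2.25 × 0.162 = 1.47 V.
V_DS = 1.47 V ≥ V_ov = 0.969 V, confirming saturation.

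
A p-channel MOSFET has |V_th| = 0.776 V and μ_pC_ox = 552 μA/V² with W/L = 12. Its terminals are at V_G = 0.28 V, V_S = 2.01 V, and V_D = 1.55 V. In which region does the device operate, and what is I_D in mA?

V_SG = V_S − V_G = 2.01 − 0.28 = 1.73 V; V_SD = V_S − V_D = 2.01 − 1.55 = 0.46 V.
k_p = μ_pC_ox · (W/L) = 6.624 mA/V².
V_ov = V_SG − |V_th| = 1.73 − 0.776 = 0.954 V.
Since V_SD = 0.46 V < V_ov = 0.954 V, the device is in the triode region.
I_D = k_p [V_ov · V_SD − ½ V_SD²] = 6.624 × [0.954 × 0.46 − 0.5 × 0.46²] = 2.21 mA.

Triode; I_D = 2.21 mA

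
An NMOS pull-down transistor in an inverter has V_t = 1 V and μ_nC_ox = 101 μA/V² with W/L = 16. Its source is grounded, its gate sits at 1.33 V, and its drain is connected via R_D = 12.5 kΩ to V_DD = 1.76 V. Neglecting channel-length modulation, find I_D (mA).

V_GS = V_G = 1.33 V, so V_ov = 1.33 − 1 = 0.33 V.
k_n = μ_nC_ox · (W/L) = 1.616 mA/V².
Assume saturation: I_D = ½ k_n V_ov² = 0.5 × 1.616 × 0.33² = 0.088 mA, giving V_DS = V_DD − I_D R_D = 1.76 − 0.088 × 12.5 = 0.66 V.
V_DS = 0.66 V ≥ V_ov = 0.33 V, confirming saturation.

I_D = 0.0880 mA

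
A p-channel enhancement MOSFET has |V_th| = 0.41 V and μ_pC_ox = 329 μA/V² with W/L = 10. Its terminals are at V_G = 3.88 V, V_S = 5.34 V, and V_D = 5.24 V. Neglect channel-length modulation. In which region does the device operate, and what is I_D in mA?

V_SG = V_S − V_G = 5.34 − 3.88 = 1.46 V; V_SD = V_S − V_D = 5.34 − 5.24 = 0.1 V.
k_p = μ_pC_ox · (W/L) = 3.29 mA/V².
V_ov = V_SG − |V_th| = 1.46 − 0.41 = 1.05 V.
Since V_SD = 0.1 V < V_ov = 1.05 V, the device is in the triode region.
I_D = k_p [V_ov · V_SD − ½ V_SD²] = 3.29 × [1.05 × 0.1 − 0.5 × 0.1²] = 0.329 mA.

Triode; I_D = 0.329 mA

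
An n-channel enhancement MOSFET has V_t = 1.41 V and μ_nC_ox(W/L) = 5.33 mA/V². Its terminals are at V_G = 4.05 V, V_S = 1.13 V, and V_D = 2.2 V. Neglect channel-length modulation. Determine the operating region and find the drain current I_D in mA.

Triode; I_D = 5.56 mA

V_GS = V_G − V_S = 4.05 − 1.13 = 2.92 V; V_DS = V_D − V_S = 2.2 − 1.13 = 1.07 V.
V_ov = V_GS − V_t = 2.92 − 1.41 = 1.51 V.
Since V_DS = 1.07 V < V_ov = 1.51 V, the device is in the triode region.
I_D = k_n [V_ov · V_DS − ½ V_DS²] = 5.33 × [1.51 × 1.07 − 0.5 × 1.07²] = 5.56 mA.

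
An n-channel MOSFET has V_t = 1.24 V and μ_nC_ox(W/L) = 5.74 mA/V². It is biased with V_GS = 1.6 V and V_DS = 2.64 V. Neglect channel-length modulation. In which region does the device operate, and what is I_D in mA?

Saturation; I_D = 0.372 mA

V_ov = V_GS − V_t = 1.6 − 1.24 = 0.36 V.
Since V_DS = 2.64 V ≥ V_ov = 0.36 V, the device is in saturation.
I_D = ½ k_n V_ov² = 0.5 × 5.74 × 0.36² = 0.372 mA.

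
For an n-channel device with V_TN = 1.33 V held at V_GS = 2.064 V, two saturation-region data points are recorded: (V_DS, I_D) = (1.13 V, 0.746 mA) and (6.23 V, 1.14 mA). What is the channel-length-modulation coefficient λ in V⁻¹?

With V_GS fixed, I_D ∝ (1 + λ V_DS) in saturation, so I_D2/I_D1 = (1 + λ V_DS2)/(1 + λ V_DS1).
1.14/0.746 = 1.528 = (1 + 6.23 λ)/(1 + 1.13 λ).
Solving: λ (I_D1 V_DS2 − I_D2 V_DS1) = I_D2 − I_D1, so λ = (1.14 − 0.746) / (0.746 × 6.23 − 1.14 × 1.13) = 0.394 / 3.36 = 0.117 V⁻¹.

λ = 0.117 V⁻¹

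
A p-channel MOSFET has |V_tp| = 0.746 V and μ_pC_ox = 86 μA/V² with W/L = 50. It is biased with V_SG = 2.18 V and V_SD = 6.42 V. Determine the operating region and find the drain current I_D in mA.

k_p = μ_pC_ox · (W/L) = 4.3 mA/V².
V_ov = V_SG − |V_tp| = 2.18 − 0.746 = 1.43 V.
Since V_SD = 6.42 V ≥ V_ov = 1.43 V, the device is in saturation.
I_D = ½ k_p V_ov² = 0.5 × 4.3 × 1.43² = 4.42 mA.

Saturation; I_D = 4.42 mA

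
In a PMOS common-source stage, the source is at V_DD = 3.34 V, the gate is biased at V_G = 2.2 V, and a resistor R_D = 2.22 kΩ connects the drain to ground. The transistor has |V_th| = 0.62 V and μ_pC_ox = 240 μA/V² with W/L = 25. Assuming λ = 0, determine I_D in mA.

I_D = 0.811 mA

V_SG = V_DD − V_G = 3.34 − 2.2 = 1.14 V, so V_ov = 1.14 − 0.62 = 0.52 V.
k_p = μ_pC_ox · (W/L) = 6 mA/V².
Assume saturation: I_D = ½ k_p V_ov² = 0.5 × 6 × 0.52² = 0.811 mA, giving V_SD = V_DD − I_D R_D = 3.34 − 0.811 × 2.22 = 1.54 V.
V_SD = 1.54 V ≥ V_ov = 0.52 V, confirming saturation.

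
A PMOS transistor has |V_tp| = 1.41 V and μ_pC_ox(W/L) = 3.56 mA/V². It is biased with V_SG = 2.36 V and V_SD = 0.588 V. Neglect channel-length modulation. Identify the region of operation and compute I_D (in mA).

V_ov = V_SG − |V_tp| = 2.36 − 1.41 = 0.95 V.
Since V_SD = 0.588 V < V_ov = 0.95 V, the device is in the triode region.
I_D = k_p [V_ov · V_SD − ½ V_SD²] = 3.56 × [0.95 × 0.588 − 0.5 × 0.588²] = 1.37 mA.

Triode; I_D = 1.37 mA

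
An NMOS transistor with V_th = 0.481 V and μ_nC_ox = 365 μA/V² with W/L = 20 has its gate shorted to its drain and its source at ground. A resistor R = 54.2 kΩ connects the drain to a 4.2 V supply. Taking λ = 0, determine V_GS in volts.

V_GS = 0.616 V

With gate tied to drain, V_GS = V_DS ≥ V_GS − V_th, so the device is in saturation.
k_n = μ_nC_ox · (W/L) = 7.3 mA/V².
KCL at the drain: ½ k_n (V_GS − V_th)² = (V_DD − V_GS)/R.
Let x = V_GS − 0.481. Then 198 x² + x − 3.719 = 0, giving x = 0.135 V (positive root), so V_GS = 0.616 V.
I_D = (V_DD − V_GS)/R = (4.2 − 0.616) / 54.2 = 0.0661 mA.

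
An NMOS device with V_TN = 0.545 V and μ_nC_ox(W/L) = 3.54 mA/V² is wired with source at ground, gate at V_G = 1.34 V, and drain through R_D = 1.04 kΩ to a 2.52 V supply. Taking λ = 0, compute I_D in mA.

V_GS = V_G = 1.34 V, so V_ov = 1.34 − 0.545 = 0.795 V.
Assume saturation: I_D = ½ k_n V_ov² = 0.5 × 3.54 × 0.795² = 1.12 mA, giving V_DS = V_DD − I_D R_D = 2.52 − 1.12 × 1.04 = 1.36 V.
V_DS = 1.36 V ≥ V_ov = 0.795 V, confirming saturation.

I_D = 1.12 mA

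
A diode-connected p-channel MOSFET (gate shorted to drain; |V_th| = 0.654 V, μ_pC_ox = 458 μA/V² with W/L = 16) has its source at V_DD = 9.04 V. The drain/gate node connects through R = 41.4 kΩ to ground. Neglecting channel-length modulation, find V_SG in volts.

V_SG = 0.886 V

With gate tied to drain, V_SG = V_SD ≥ V_SG − |V_th|, so the device is in saturation.
k_p = μ_pC_ox · (W/L) = 7.328 mA/V².
KCL at the drain: ½ k_p (V_SG − |V_th|)² = (V_DD − V_SG)/R.
Let x = V_SG − 0.654. Then 152 x² + x − 8.386 = 0, giving x = 0.232 V (positive root), so V_SG = 0.886 V.
I_D = (V_DD − V_SG)/R = (9.04 − 0.886) / 41.4 = 0.197 mA.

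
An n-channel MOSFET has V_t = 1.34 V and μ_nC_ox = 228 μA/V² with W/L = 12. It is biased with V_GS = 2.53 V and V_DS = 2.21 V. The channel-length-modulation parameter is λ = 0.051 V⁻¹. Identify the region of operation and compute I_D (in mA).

k_n = μ_nC_ox · (W/L) = 2.736 mA/V².
V_ov = V_GS − V_t = 2.53 − 1.34 = 1.19 V.
Since V_DS = 2.21 V ≥ V_ov = 1.19 V, the device is in saturation.
I_D = ½ k_n V_ov² (1 + λ V_DS) = 0.5 × 2.736 × 1.19² × (1 + 0.051 × 2.21) = 2.16 mA.

Saturation; I_D = 2.16 mA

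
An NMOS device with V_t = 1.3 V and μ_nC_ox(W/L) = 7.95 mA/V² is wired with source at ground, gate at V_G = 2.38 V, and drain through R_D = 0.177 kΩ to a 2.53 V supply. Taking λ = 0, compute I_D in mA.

V_GS = V_G = 2.38 V, so V_ov = 2.38 − 1.3 = 1.08 V.
Assume saturation: I_D = ½ k_n V_ov² = 0.5 × 7.95 × 1.08² = 4.64 mA, giving V_DS = V_DD − I_D R_D = 2.53 − 4.64 × 0.177 = 1.71 V.
V_DS = 1.71 V ≥ V_ov = 1.08 V, confirming saturation.

I_D = 4.64 mA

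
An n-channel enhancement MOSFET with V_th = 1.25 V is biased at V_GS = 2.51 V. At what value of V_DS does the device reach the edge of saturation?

V_DS,sat = 1.26 V

The boundary between triode and saturation is V_DS = V_GS − V_th = V_ov.
V_ov = 2.51 − 1.25 = 1.26 V.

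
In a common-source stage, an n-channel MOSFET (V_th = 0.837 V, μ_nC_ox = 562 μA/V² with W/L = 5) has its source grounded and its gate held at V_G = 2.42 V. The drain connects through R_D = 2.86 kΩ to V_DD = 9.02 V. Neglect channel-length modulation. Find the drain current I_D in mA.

V_GS = V_G = 2.42 V, so V_ov = 2.42 − 0.837 = 1.58 V.
k_n = μ_nC_ox · (W/L) = 2.81 mA/V².
Assume saturation: I_D = ½ k_n V_ov² = 0.5 × 2.81 × 1.58² = 3.52 mA, giving V_DS = V_DD − I_D R_D = 9.02 − 3.52 × 2.86 = -1.05 V.
But -1.05 V < V_ov = 1.58 V, so the device is actually in triode.
In triode I_D = k_n[V_ov V_DS − ½ V_DS²] and I_D = (V_DD − V_DS)/R_D. Equating: 4.02 V_DS² − 13.72 V_DS + 9.02 = 0, giving V_DS = 0.889 V (the root below V_ov).
I_D = (9.02 − 0.889) / 2.86 = 2.84 mA.

I_D = 2.84 mA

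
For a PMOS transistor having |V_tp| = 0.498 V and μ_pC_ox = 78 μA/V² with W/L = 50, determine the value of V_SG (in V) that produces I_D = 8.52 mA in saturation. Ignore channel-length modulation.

k_p = μ_pC_ox · (W/L) = 3.9 mA/V².
In saturation I_D = ½ k_p (V_SG − |V_tp|)², so V_SG − |V_tp| = √(2 I_D / k_p) = √(2 × 8.52 / 3.9) = 2.09 V.
V_SG = 0.498 + 2.09 = 2.59 V.

V_SG = 2.59 V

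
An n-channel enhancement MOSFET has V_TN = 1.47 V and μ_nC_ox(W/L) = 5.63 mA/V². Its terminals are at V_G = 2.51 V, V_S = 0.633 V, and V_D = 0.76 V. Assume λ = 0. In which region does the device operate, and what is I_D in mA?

Triode; I_D = 0.246 mA

V_GS = V_G − V_S = 2.51 − 0.633 = 1.88 V; V_DS = V_D − V_S = 0.76 − 0.633 = 0.127 V.
V_ov = V_GS − V_TN = 1.88 − 1.47 = 0.407 V.
Since V_DS = 0.127 V < V_ov = 0.407 V, the device is in the triode region.
I_D = k_n [V_ov · V_DS − ½ V_DS²] = 5.63 × [0.407 × 0.127 − 0.5 × 0.127²] = 0.246 mA.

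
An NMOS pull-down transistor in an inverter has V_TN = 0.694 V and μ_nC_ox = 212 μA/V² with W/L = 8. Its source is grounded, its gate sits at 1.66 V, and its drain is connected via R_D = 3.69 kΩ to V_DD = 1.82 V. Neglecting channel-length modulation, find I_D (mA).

V_GS = V_G = 1.66 V, so V_ov = 1.66 − 0.694 = 0.966 V.
k_n = μ_nC_ox · (W/L) = 1.696 mA/V².
Assume saturation: I_D = ½ k_n V_ov² = 0.5 × 1.696 × 0.966² = 0.791 mA, giving V_DS = V_DD − I_D R_D = 1.82 − 0.791 × 3.69 = -1.1 V.
But -1.1 V < V_ov = 0.966 V, so the device is actually in triode.
In triode I_D = k_n[V_ov V_DS − ½ V_DS²] and I_D = (V_DD − V_DS)/R_D. Equating: 3.13 V_DS² − 7.045 V_DS + 1.82 = 0, giving V_DS = 0.298 V (the root below V_ov).
I_D = (1.82 − 0.298) / 3.69 = 0.413 mA.

I_D = 0.413 mA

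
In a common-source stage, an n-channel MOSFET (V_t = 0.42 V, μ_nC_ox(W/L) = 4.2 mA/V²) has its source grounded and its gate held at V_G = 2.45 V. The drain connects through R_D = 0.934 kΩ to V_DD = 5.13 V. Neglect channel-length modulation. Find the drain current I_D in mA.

V_GS = V_G = 2.45 V, so V_ov = 2.45 − 0.42 = 2.03 V.
Assume saturation: I_D = ½ k_n V_ov² = 0.5 × 4.2 × 2.03² = 8.65 mA, giving V_DS = V_DD − I_D R_D = 5.13 − 8.65 × 0.934 = -2.95 V.
But -2.95 V < V_ov = 2.03 V, so the device is actually in triode.
In triode I_D = k_n[V_ov V_DS − ½ V_DS²] and I_D = (V_DD − V_DS)/R_D. Equating: 1.96 V_DS² − 8.963 V_DS + 5.13 = 0, giving V_DS = 0.671 V (the root below V_ov).
I_D = (5.13 − 0.671) / 0.934 = 4.77 mA.

I_D = 4.77 mA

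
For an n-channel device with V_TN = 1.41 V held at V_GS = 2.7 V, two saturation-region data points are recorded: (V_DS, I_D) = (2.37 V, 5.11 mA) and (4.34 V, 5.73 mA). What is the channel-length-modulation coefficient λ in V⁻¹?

With V_GS fixed, I_D ∝ (1 + λ V_DS) in saturation, so I_D2/I_D1 = (1 + λ V_DS2)/(1 + λ V_DS1).
5.73/5.11 = 1.121 = (1 + 4.34 λ)/(1 + 2.37 λ).
Solving: λ (I_D1 V_DS2 − I_D2 V_DS1) = I_D2 − I_D1, so λ = (5.73 − 5.11) / (5.11 × 4.34 − 5.73 × 2.37) = 0.62 / 8.6 = 0.0721 V⁻¹.

λ = 0.0721 V⁻¹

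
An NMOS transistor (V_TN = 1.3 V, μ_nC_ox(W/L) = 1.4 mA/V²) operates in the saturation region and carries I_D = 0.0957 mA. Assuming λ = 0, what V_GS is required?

In saturation I_D = ½ k_n (V_GS − V_TN)², so V_GS − V_TN = √(2 I_D / k_n) = √(2 × 0.0957 / 1.4) = 0.37 V.
V_GS = 1.3 + 0.37 = 1.67 V.

V_GS = 1.67 V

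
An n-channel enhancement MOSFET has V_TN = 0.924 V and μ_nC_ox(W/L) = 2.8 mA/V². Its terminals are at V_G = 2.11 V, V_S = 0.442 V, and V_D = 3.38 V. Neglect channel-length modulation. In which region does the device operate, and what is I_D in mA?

V_GS = V_G − V_S = 2.11 − 0.442 = 1.67 V; V_DS = V_D − V_S = 3.38 − 0.442 = 2.94 V.
V_ov = V_GS − V_TN = 1.67 − 0.924 = 0.744 V.
Since V_DS = 2.94 V ≥ V_ov = 0.744 V, the device is in saturation.
I_D = ½ k_n V_ov² = 0.5 × 2.8 × 0.744² = 0.775 mA.

Saturation; I_D = 0.775 mA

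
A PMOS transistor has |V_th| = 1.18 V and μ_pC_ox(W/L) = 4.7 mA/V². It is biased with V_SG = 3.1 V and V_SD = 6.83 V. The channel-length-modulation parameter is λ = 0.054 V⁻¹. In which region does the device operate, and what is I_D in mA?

V_ov = V_SG − |V_th| = 3.1 − 1.18 = 1.92 V.
Since V_SD = 6.83 V ≥ V_ov = 1.92 V, the device is in saturation.
I_D = ½ k_p V_ov² (1 + λ V_SD) = 0.5 × 4.7 × 1.92² × (1 + 0.054 × 6.83) = 11.9 mA.

Saturation; I_D = 11.9 mA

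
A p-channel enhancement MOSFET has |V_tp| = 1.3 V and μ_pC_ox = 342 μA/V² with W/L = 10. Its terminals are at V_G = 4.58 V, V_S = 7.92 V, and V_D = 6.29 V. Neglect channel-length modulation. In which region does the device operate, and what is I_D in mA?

V_SG = V_S − V_G = 7.92 − 4.58 = 3.34 V; V_SD = V_S − V_D = 7.92 − 6.29 = 1.63 V.
k_p = μ_pC_ox · (W/L) = 3.42 mA/V².
V_ov = V_SG − |V_tp| = 3.34 − 1.3 = 2.04 V.
Since V_SD = 1.63 V < V_ov = 2.04 V, the device is in the triode region.
I_D = k_p [V_ov · V_SD − ½ V_SD²] = 3.42 × [2.04 × 1.63 − 0.5 × 1.63²] = 6.83 mA.

Triode; I_D = 6.83 mA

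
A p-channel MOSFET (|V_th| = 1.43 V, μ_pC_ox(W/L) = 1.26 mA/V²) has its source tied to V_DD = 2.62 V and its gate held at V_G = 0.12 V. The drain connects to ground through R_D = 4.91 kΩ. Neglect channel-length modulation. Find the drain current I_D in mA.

I_D = 0.449 mA

V_SG = V_DD − V_G = 2.62 − 0.12 = 2.5 V, so V_ov = 2.5 − 1.43 = 1.07 V.
Assume saturation: I_D = ½ k_p V_ov² = 0.5 × 1.26 × 1.07² = 0.721 mA, giving V_SD = V_DD − I_D R_D = 2.62 − 0.721 × 4.91 = -0.922 V.
But -0.922 V < V_ov = 1.07 V, so the device is actually in triode.
In triode I_D = k_p[V_ov V_SD − ½ V_SD²] and I_D = (V_DD − V_SD)/R_D. Equating: 3.09 V_SD² − 7.62 V_SD + 2.62 = 0, giving V_SD = 0.413 V (the root below V_ov).
I_D = (2.62 − 0.413) / 4.91 = 0.449 mA.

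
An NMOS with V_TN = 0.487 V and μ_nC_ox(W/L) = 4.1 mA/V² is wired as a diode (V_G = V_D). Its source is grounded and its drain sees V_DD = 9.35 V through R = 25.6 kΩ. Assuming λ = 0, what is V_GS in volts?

V_GS = 0.889 V

With gate tied to drain, V_GS = V_DS ≥ V_GS − V_TN, so the device is in saturation.
KCL at the drain: ½ k_n (V_GS − V_TN)² = (V_DD − V_GS)/R.
Let x = V_GS − 0.487. Then 52.5 x² + x − 8.863 = 0, giving x = 0.402 V (positive root), so V_GS = 0.889 V.
I_D = (V_DD − V_GS)/R = (9.35 − 0.889) / 25.6 = 0.331 mA.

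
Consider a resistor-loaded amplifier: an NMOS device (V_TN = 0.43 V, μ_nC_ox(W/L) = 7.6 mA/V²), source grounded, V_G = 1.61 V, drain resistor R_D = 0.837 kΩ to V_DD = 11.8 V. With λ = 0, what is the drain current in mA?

I_D = 5.29 mA

V_GS = V_G = 1.61 V, so V_ov = 1.61 − 0.43 = 1.18 V.
Assume saturation: I_D = ½ k_n V_ov² = 0.5 × 7.6 × 1.18² = 5.29 mA, giving V_DS = V_DD − I_D R_D = 11.8 − 5.29 × 0.837 = 7.37 V.
V_DS = 7.37 V ≥ V_ov = 1.18 V, confirming saturation.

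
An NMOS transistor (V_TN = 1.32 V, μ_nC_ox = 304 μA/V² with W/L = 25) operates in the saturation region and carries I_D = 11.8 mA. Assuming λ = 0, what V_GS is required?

k_n = μ_nC_ox · (W/L) = 7.6 mA/V².
In saturation I_D = ½ k_n (V_GS − V_TN)², so V_GS − V_TN = √(2 I_D / k_n) = √(2 × 11.8 / 7.6) = 1.76 V.
V_GS = 1.32 + 1.76 = 3.08 V.

V_GS = 3.08 V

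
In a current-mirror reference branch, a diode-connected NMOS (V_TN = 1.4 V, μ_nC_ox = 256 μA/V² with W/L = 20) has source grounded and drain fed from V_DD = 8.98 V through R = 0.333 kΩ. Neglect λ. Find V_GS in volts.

V_GS = 3.85 V

With gate tied to drain, V_GS = V_DS ≥ V_GS − V_TN, so the device is in saturation.
k_n = μ_nC_ox · (W/L) = 5.12 mA/V².
KCL at the drain: ½ k_n (V_GS − V_TN)² = (V_DD − V_GS)/R.
Let x = V_GS − 1.4. Then 0.852 x² + x − 7.58 = 0, giving x = 2.45 V (positive root), so V_GS = 3.85 V.
I_D = (V_DD − V_GS)/R = (8.98 − 3.85) / 0.333 = 15.4 mA.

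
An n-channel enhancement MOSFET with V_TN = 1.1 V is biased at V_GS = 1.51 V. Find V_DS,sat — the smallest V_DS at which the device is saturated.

V_DS,sat = 0.410 V

The boundary between triode and saturation is V_DS = V_GS − V_TN = V_ov.
V_ov = 1.51 − 1.1 = 0.41 V.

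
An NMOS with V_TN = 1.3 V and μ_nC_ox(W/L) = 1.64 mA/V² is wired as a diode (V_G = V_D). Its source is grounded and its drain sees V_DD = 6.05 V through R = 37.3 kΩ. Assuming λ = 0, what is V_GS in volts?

With gate tied to drain, V_GS = V_DS ≥ V_GS − V_TN, so the device is in saturation.
KCL at the drain: ½ k_n (V_GS − V_TN)² = (V_DD − V_GS)/R.
Let x = V_GS − 1.3. Then 30.6 x² + x − 4.75 = 0, giving x = 0.378 V (positive root), so V_GS = 1.68 V.
I_D = (V_DD − V_GS)/R = (6.05 − 1.68) / 37.3 = 0.117 mA.

V_GS = 1.68 V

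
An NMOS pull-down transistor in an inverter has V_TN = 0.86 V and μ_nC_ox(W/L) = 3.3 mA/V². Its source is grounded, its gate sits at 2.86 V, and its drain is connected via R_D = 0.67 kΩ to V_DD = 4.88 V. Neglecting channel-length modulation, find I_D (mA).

I_D = 5.51 mA

V_GS = V_G = 2.86 V, so V_ov = 2.86 − 0.86 = 2 V.
Assume saturation: I_D = ½ k_n V_ov² = 0.5 × 3.3 × 2² = 6.6 mA, giving V_DS = V_DD − I_D R_D = 4.88 − 6.6 × 0.67 = 0.458 V.
But 0.458 V < V_ov = 2 V, so the device is actually in triode.
In triode I_D = k_n[V_ov V_DS − ½ V_DS²] and I_D = (V_DD − V_DS)/R_D. Equating: 1.11 V_DS² − 5.422 V_DS + 4.88 = 0, giving V_DS = 1.19 V (the root below V_ov).
I_D = (4.88 − 1.19) / 0.67 = 5.51 mA.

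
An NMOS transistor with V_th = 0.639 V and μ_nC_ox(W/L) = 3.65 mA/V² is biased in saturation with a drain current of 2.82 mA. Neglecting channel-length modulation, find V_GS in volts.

In saturation I_D = ½ k_n (V_GS − V_th)², so V_GS − V_th = √(2 I_D / k_n) = √(2 × 2.82 / 3.65) = 1.24 V.
V_GS = 0.639 + 1.24 = 1.88 V.

V_GS = 1.88 V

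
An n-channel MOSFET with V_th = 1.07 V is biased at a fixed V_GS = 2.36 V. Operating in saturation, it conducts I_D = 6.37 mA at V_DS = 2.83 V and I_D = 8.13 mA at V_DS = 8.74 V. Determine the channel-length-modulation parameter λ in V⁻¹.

With V_GS fixed, I_D ∝ (1 + λ V_DS) in saturation, so I_D2/I_D1 = (1 + λ V_DS2)/(1 + λ V_DS1).
8.13/6.37 = 1.276 = (1 + 8.74 λ)/(1 + 2.83 λ).
Solving: λ (I_D1 V_DS2 − I_D2 V_DS1) = I_D2 − I_D1, so λ = (8.13 − 6.37) / (6.37 × 8.74 − 8.13 × 2.83) = 1.76 / 32.7 = 0.0539 V⁻¹.

λ = 0.0539 V⁻¹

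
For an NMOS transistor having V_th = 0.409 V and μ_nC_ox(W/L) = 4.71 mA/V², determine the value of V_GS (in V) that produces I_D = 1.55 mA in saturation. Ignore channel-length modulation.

V_GS = 1.22 V

In saturation I_D = ½ k_n (V_GS − V_th)², so V_GS − V_th = √(2 I_D / k_n) = √(2 × 1.55 / 4.71) = 0.811 V.
V_GS = 0.409 + 0.811 = 1.22 V.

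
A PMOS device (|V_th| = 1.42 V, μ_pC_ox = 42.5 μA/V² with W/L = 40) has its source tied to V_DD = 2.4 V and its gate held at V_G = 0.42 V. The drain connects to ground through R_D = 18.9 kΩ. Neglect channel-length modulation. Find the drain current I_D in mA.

I_D = 0.119 mA

V_SG = V_DD − V_G = 2.4 − 0.42 = 1.98 V, so V_ov = 1.98 − 1.42 = 0.56 V.
k_p = μ_pC_ox · (W/L) = 1.7 mA/V².
Assume saturation: I_D = ½ k_p V_ov² = 0.5 × 1.7 × 0.56² = 0.267 mA, giving V_SD = V_DD − I_D R_D = 2.4 − 0.267 × 18.9 = -2.64 V.
But -2.64 V < V_ov = 0.56 V, so the device is actually in triode.
In triode I_D = k_p[V_ov V_SD − ½ V_SD²] and I_D = (V_DD − V_SD)/R_D. Equating: 16.1 V_SD² − 18.99 V_SD + 2.4 = 0, giving V_SD = 0.144 V (the root below V_ov).
I_D = (2.4 − 0.144) / 18.9 = 0.119 mA.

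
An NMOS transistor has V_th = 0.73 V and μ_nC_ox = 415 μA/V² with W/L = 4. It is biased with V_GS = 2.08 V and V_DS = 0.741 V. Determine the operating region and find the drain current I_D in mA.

Triode; I_D = 1.20 mA

k_n = μ_nC_ox · (W/L) = 1.66 mA/V².
V_ov = V_GS − V_th = 2.08 − 0.73 = 1.35 V.
Since V_DS = 0.741 V < V_ov = 1.35 V, the device is in the triode region.
I_D = k_n [V_ov · V_DS − ½ V_DS²] = 1.66 × [1.35 × 0.741 − 0.5 × 0.741²] = 1.2 mA.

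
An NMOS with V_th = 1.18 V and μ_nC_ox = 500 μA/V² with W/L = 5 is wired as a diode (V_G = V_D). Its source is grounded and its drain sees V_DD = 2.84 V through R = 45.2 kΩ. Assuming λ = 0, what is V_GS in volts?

V_GS = 1.34 V

With gate tied to drain, V_GS = V_DS ≥ V_GS − V_th, so the device is in saturation.
k_n = μ_nC_ox · (W/L) = 2.5 mA/V².
KCL at the drain: ½ k_n (V_GS − V_th)² = (V_DD − V_GS)/R.
Let x = V_GS − 1.18. Then 56.5 x² + x − 1.66 = 0, giving x = 0.163 V (positive root), so V_GS = 1.34 V.
I_D = (V_DD − V_GS)/R = (2.84 − 1.34) / 45.2 = 0.0331 mA.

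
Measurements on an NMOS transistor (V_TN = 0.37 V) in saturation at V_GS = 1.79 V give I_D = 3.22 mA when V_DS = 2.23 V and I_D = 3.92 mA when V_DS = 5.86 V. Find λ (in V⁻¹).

λ = 0.0691 V⁻¹

With V_GS fixed, I_D ∝ (1 + λ V_DS) in saturation, so I_D2/I_D1 = (1 + λ V_DS2)/(1 + λ V_DS1).
3.92/3.22 = 1.217 = (1 + 5.86 λ)/(1 + 2.23 λ).
Solving: λ (I_D1 V_DS2 − I_D2 V_DS1) = I_D2 − I_D1, so λ = (3.92 − 3.22) / (3.22 × 5.86 − 3.92 × 2.23) = 0.7 / 10.1 = 0.0691 V⁻¹.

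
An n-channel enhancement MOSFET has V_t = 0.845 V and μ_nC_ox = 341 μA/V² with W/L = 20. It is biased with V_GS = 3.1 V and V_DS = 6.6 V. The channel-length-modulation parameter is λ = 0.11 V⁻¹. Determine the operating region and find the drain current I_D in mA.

Saturation; I_D = 29.9 mA

k_n = μ_nC_ox · (W/L) = 6.82 mA/V².
V_ov = V_GS − V_t = 3.1 − 0.845 = 2.25 V.
Since V_DS = 6.6 V ≥ V_ov = 2.25 V, the device is in saturation.
I_D = ½ k_n V_ov² (1 + λ V_DS) = 0.5 × 6.82 × 2.25² × (1 + 0.11 × 6.6) = 29.9 mA.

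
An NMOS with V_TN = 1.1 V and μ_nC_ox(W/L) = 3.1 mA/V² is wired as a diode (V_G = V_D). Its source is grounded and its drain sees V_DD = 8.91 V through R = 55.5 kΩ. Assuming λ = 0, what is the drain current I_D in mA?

I_D = 0.135 mA

With gate tied to drain, V_GS = V_DS ≥ V_GS − V_TN, so the device is in saturation.
KCL at the drain: ½ k_n (V_GS − V_TN)² = (V_DD − V_GS)/R.
Let x = V_GS − 1.1. Then 86 x² + x − 7.81 = 0, giving x = 0.296 V (positive root), so V_GS = 1.4 V.
I_D = (V_DD − V_GS)/R = (8.91 − 1.4) / 55.5 = 0.135 mA.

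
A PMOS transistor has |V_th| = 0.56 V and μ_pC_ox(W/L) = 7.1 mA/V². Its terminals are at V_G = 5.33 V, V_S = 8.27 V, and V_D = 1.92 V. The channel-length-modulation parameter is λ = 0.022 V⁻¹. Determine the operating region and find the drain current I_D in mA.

Saturation; I_D = 22.9 mA

V_SG = V_S − V_G = 8.27 − 5.33 = 2.94 V; V_SD = V_S − V_D = 8.27 − 1.92 = 6.35 V.
V_ov = V_SG − |V_th| = 2.94 − 0.56 = 2.38 V.
Since V_SD = 6.35 V ≥ V_ov = 2.38 V, the device is in saturation.
I_D = ½ k_p V_ov² (1 + λ V_SD) = 0.5 × 7.1 × 2.38² × (1 + 0.022 × 6.35) = 22.9 mA.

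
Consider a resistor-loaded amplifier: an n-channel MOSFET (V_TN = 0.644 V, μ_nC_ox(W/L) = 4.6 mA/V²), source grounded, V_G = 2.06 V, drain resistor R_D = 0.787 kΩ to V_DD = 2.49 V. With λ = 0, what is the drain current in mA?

I_D = 2.56 mA

V_GS = V_G = 2.06 V, so V_ov = 2.06 − 0.644 = 1.42 V.
Assume saturation: I_D = ½ k_n V_ov² = 0.5 × 4.6 × 1.42² = 4.61 mA, giving V_DS = V_DD − I_D R_D = 2.49 − 4.61 × 0.787 = -1.14 V.
But -1.14 V < V_ov = 1.42 V, so the device is actually in triode.
In triode I_D = k_n[V_ov V_DS − ½ V_DS²] and I_D = (V_DD − V_DS)/R_D. Equating: 1.81 V_DS² − 6.126 V_DS + 2.49 = 0, giving V_DS = 0.472 V (the root below V_ov).
I_D = (2.49 − 0.472) / 0.787 = 2.56 mA.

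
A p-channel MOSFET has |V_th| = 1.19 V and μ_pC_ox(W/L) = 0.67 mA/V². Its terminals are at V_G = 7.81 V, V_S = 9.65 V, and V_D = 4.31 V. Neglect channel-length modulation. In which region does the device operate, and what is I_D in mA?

V_SG = V_S − V_G = 9.65 − 7.81 = 1.84 V; V_SD = V_S − V_D = 9.65 − 4.31 = 5.34 V.
V_ov = V_SG − |V_th| = 1.84 − 1.19 = 0.65 V.
Since V_SD = 5.34 V ≥ V_ov = 0.65 V, the device is in saturation.
I_D = ½ k_p V_ov² = 0.5 × 0.67 × 0.65² = 0.142 mA.

Saturation; I_D = 0.142 mA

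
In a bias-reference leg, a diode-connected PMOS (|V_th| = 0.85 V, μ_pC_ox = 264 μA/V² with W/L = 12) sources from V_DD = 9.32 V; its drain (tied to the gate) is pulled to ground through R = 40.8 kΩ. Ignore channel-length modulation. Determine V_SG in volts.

With gate tied to drain, V_SG = V_SD ≥ V_SG − |V_th|, so the device is in saturation.
k_p = μ_pC_ox · (W/L) = 3.168 mA/V².
KCL at the drain: ½ k_p (V_SG − |V_th|)² = (V_DD − V_SG)/R.
Let x = V_SG − 0.85. Then 64.6 x² + x − 8.47 = 0, giving x = 0.354 V (positive root), so V_SG = 1.2 V.
I_D = (V_DD − V_SG)/R = (9.32 − 1.2) / 40.8 = 0.199 mA.

V_SG = 1.20 V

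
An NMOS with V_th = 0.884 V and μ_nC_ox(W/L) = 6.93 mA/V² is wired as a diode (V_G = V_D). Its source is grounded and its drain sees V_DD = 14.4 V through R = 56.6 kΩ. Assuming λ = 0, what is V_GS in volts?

V_GS = 1.14 V

With gate tied to drain, V_GS = V_DS ≥ V_GS − V_th, so the device is in saturation.
KCL at the drain: ½ k_n (V_GS − V_th)² = (V_DD − V_GS)/R.
Let x = V_GS − 0.884. Then 196 x² + x − 13.52 = 0, giving x = 0.26 V (positive root), so V_GS = 1.14 V.
I_D = (V_DD − V_GS)/R = (14.4 − 1.14) / 56.6 = 0.234 mA.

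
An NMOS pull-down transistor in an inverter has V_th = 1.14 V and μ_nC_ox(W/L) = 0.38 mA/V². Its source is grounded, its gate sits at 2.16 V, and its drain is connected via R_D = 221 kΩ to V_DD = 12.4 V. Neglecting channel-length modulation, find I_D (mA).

I_D = 0.0554 mA

V_GS = V_G = 2.16 V, so V_ov = 2.16 − 1.14 = 1.02 V.
Assume saturation: I_D = ½ k_n V_ov² = 0.5 × 0.38 × 1.02² = 0.198 mA, giving V_DS = V_DD − I_D R_D = 12.4 − 0.198 × 221 = -31.3 V.
But -31.3 V < V_ov = 1.02 V, so the device is actually in triode.
In triode I_D = k_n[V_ov V_DS − ½ V_DS²] and I_D = (V_DD − V_DS)/R_D. Equating: 42 V_DS² − 86.66 V_DS + 12.4 = 0, giving V_DS = 0.155 V (the root below V_ov).
I_D = (12.4 − 0.155) / 221 = 0.0554 mA.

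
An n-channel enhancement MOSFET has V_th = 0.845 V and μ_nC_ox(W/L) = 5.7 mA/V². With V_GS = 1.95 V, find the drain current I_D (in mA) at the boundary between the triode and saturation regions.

I_D = 3.48 mA

At the boundary V_DS = V_ov = V_GS − V_th = 1.95 − 0.845 = 1.1 V.
I_D = ½ k_n V_ov² = 0.5 × 5.7 × 1.1² = 3.48 mA.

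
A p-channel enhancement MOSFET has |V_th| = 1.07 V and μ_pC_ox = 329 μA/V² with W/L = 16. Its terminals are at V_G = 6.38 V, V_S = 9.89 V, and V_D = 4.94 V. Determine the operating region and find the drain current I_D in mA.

Saturation; I_D = 15.7 mA

V_SG = V_S − V_G = 9.89 − 6.38 = 3.51 V; V_SD = V_S − V_D = 9.89 − 4.94 = 4.95 V.
k_p = μ_pC_ox · (W/L) = 5.264 mA/V².
V_ov = V_SG − |V_th| = 3.51 − 1.07 = 2.44 V.
Since V_SD = 4.95 V ≥ V_ov = 2.44 V, the device is in saturation.
I_D = ½ k_p V_ov² = 0.5 × 5.264 × 2.44² = 15.7 mA.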